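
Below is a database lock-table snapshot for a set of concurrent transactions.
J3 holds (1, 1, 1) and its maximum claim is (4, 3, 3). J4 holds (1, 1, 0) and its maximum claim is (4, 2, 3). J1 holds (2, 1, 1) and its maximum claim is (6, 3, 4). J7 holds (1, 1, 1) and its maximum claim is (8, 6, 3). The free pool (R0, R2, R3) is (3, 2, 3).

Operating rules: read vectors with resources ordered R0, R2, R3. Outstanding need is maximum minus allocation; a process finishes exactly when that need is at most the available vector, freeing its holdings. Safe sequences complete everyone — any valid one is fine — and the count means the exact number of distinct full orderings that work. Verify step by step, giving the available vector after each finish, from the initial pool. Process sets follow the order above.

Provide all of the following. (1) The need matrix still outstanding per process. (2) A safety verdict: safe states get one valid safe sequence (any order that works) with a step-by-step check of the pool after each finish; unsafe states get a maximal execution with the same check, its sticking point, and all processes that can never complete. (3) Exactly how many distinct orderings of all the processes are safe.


(1) Remaining need (order R0, R2, R3):
  J3: (3, 2, 2)
  J4: (3, 1, 3)
  J1: (4, 2, 3)
  J7: (7, 5, 2)
(2) SAFE, for example via the order J4, J1, J3, J7.
Key observation: the order's first zero-slack moment is J4 ((3, 1, 3) needed, (3, 2, 3) free — a requested resource with nothing to spare).
Verifying each step:
  pool = (3, 2, 3)
  run J4 (needs (3, 1, 3), free (3, 2, 3)); after release of (1, 1, 0) the pool is (4, 3, 3)
  run J1 (needs (4, 2, 3), free (4, 3, 3)); after release of (2, 1, 1) the pool is (6, 4, 4)
  run J3 (needs (3, 2, 2), free (6, 4, 4)); after release of (1, 1, 1) the pool is (7, 5, 5)
  run J7 (needs (7, 5, 2), free (7, 5, 5)); after release of (1, 1, 1) the pool is (8, 6, 6)
(3) Exactly 4 of the possible complete orderings are safe sequences.


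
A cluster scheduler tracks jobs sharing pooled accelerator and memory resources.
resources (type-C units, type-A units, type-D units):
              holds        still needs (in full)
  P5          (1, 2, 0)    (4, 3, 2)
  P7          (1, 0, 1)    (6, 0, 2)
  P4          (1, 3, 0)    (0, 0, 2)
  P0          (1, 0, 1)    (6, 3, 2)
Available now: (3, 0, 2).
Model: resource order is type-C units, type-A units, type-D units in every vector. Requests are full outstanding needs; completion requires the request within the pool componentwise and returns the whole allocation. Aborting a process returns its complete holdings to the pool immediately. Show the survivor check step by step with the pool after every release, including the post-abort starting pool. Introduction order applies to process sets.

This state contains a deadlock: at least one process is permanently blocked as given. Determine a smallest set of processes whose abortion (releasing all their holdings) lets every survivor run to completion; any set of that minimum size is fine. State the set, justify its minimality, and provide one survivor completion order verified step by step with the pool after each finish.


Minimum abort set: P7.
Key observation: before aborting P7, P0 was permanently blocked — no order could ever run it; afterwards it completes at step 3.
No smaller set exists: with zero aborts the deadlock remains.
Survivors finish in the order: P4, P5, P0. Verifying each step (pool after the aborts first):
  pool = (4, 0, 3)
  run P4 (needs (0, 0, 2), free (4, 0, 3)); after release of (1, 3, 0) the pool is (5, 3, 3)
  run P5 (needs (4, 3, 2), free (5, 3, 3)); after release of (1, 2, 0) the pool is (6, 5, 3)
  run P0 (needs (6, 3, 2), free (6, 5, 3)); after release of (1, 0, 1) the pool is (7, 5, 4)


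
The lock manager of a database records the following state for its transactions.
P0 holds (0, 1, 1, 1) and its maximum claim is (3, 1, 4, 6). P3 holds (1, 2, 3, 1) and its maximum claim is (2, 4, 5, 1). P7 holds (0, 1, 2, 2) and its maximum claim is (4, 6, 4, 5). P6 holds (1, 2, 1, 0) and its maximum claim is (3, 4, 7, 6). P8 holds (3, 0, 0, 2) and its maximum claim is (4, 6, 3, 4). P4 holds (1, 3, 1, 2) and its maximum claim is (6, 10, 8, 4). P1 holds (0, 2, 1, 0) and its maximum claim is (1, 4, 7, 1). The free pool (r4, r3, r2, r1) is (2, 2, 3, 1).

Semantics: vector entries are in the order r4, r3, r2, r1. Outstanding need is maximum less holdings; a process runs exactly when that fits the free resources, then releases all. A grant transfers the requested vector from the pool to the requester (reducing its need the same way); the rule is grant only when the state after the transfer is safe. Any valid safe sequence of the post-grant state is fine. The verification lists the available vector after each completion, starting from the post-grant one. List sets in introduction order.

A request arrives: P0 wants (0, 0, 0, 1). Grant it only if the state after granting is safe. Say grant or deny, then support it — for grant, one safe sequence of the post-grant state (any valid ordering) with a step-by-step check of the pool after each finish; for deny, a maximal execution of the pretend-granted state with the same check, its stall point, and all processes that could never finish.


DENY — the pretend-granted state is unsafe.
Key observation: after P3, P1 complete, (3, 6, 7, 1) is the best the pool ever gets, yet each leftover process wants more r1.
Pretend the grant happened; the run P3, P1 goes as far as possible. Walking it through:
  pool = (2, 2, 3, 0)
  run P3 (needs (1, 2, 2, 0), free (2, 2, 3, 0)); after release of (1, 2, 3, 1) the pool is (3, 4, 6, 1)
  run P1 (needs (1, 2, 6, 1), free (3, 4, 6, 1)); after release of (0, 2, 1, 0) the pool is (3, 6, 7, 1)
  blocked: P0 wants (3, 0, 3, 4), pool (3, 6, 7, 1) — not enough r1
  blocked: P7 wants (4, 5, 2, 3), pool (3, 6, 7, 1) — not enough r4 and r1
  blocked: P6 wants (2, 2, 6, 6), pool (3, 6, 7, 1) — not enough r1
  blocked: P8 wants (1, 6, 3, 2), pool (3, 6, 7, 1) — not enough r1
  blocked: P4 wants (5, 7, 7, 2), pool (3, 6, 7, 1) — not enough r4, r3 and r1
Had the request been granted, P0, P7, P6, P8 and P4 could never finish.


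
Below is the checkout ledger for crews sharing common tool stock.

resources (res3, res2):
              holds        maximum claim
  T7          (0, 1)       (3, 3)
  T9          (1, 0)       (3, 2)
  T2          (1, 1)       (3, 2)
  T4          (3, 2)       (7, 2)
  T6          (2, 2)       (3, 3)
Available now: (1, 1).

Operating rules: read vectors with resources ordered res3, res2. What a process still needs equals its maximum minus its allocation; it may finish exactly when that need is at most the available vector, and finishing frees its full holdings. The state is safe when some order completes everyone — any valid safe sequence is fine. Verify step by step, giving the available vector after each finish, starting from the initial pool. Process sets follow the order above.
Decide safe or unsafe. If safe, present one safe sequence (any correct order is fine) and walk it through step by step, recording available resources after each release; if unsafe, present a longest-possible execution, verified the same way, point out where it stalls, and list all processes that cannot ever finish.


SAFE, for example via the order T6, T2, T9, T7, T4.
Key observation: the first exact fit in this order is T6 — it needs (1, 1) with (1, 1) free, meeting a requested resource to the last unit.
Verifying each step:
  pool = (1, 1)
  T6 needs (1, 1) <= (1, 1) -> finishes; pool += (2, 2) = (3, 3)
  T2 needs (2, 1) <= (3, 3) -> finishes; pool += (1, 1) = (4, 4)
  T9 needs (2, 2) <= (4, 4) -> finishes; pool += (1, 0) = (5, 4)
  T7 needs (3, 2) <= (5, 4) -> finishes; pool += (0, 1) = (5, 5)
  T4 needs (4, 0) <= (5, 5) -> finishes; pool += (3, 2) = (8, 7)


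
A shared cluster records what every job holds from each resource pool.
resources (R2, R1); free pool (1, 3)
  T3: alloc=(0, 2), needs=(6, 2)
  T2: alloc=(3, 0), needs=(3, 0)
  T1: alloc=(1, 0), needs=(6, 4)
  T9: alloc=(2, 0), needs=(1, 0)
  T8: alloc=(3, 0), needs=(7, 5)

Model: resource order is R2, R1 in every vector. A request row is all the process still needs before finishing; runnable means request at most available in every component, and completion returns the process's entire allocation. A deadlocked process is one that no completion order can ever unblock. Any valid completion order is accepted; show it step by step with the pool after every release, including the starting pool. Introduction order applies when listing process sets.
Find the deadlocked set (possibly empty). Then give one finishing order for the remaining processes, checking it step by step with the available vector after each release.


Nothing here is deadlocked.
Key observation: no deadlock: T9 fits now, and the freed resources carry the rest through.
The rest can finish in the order T9, T2, T3, T1, T8. Check, step by step:
  pool = (1, 3)
  T9: need (1, 0) fits (1, 3); releases (2, 0), pool now (3, 3)
  T2: need (3, 0) fits (3, 3); releases (3, 0), pool now (6, 3)
  T3: need (6, 2) fits (6, 3); releases (0, 2), pool now (6, 5)
  T1: need (6, 4) fits (6, 5); releases (1, 0), pool now (7, 5)
  T8: need (7, 5) fits (7, 5); releases (3, 0), pool now (10, 5)


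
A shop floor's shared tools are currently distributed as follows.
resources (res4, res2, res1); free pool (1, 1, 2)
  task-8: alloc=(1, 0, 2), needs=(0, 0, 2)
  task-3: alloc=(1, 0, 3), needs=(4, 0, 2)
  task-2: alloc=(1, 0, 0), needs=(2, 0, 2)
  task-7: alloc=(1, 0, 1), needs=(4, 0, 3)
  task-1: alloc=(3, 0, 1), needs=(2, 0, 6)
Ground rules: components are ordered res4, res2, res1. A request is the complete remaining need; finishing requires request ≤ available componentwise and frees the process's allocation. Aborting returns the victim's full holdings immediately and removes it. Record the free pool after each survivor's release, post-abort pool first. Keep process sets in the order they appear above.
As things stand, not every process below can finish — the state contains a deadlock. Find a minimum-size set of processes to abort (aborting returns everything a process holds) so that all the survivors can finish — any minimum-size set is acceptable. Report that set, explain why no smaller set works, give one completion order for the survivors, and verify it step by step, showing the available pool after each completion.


The answer: abort task-1.
Key observation: before aborting task-1, task-7 was permanently blocked — no order could ever run it; afterwards it completes at step 1.
Minimality: the empty abort set fails — the state is deadlocked as it stands.
Survivors finish in the order: task-7, task-8, task-2, task-3. Walking it through (pool after the aborts first):
  pool = (4, 1, 3)
  task-7 needs (4, 0, 3) <= (4, 1, 3) -> finishes; pool += (1, 0, 1) = (5, 1, 4)
  task-8 needs (0, 0, 2) <= (5, 1, 4) -> finishes; pool += (1, 0, 2) = (6, 1, 6)
  task-2 needs (2, 0, 2) <= (6, 1, 6) -> finishes; pool += (1, 0, 0) = (7, 1, 6)
  task-3 needs (4, 0, 2) <= (7, 1, 6) -> finishes; pool += (1, 0, 3) = (8, 1, 9)


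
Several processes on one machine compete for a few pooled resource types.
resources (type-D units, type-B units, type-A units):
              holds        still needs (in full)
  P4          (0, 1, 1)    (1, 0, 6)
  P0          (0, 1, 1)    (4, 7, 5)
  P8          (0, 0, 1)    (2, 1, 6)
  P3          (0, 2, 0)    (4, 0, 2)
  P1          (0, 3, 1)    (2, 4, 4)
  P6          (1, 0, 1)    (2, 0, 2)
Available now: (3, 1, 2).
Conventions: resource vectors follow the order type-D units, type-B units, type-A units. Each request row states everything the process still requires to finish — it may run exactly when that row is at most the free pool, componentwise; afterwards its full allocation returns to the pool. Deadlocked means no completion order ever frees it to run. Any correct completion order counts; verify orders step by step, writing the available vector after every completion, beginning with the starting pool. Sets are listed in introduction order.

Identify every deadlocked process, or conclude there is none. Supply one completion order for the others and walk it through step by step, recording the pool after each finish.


Deadlocked set: P4, P0, P8 and P1.
Key observation: type-A units is the bottleneck — with P6, P3 done the pool holds (4, 3, 3), short of every remaining need.
One completion order for the rest: P6, P3. Verifying each step:
  pool = (3, 1, 2)
  run P6 (needs (2, 0, 2), free (3, 1, 2)); after release of (1, 0, 1) the pool is (4, 1, 3)
  run P3 (needs (4, 0, 2), free (4, 1, 3)); after release of (0, 2, 0) the pool is (4, 3, 3)
The stuck group stays short no matter what:
  blocked: P4 wants (1, 0, 6), pool (4, 3, 3) — not enough type-A units
  blocked: P0 wants (4, 7, 5), pool (4, 3, 3) — not enough type-B units and type-A units
  blocked: P8 wants (2, 1, 6), pool (4, 3, 3) — not enough type-A units
  blocked: P1 wants (2, 4, 4), pool (4, 3, 3) — not enough type-B units and type-A units


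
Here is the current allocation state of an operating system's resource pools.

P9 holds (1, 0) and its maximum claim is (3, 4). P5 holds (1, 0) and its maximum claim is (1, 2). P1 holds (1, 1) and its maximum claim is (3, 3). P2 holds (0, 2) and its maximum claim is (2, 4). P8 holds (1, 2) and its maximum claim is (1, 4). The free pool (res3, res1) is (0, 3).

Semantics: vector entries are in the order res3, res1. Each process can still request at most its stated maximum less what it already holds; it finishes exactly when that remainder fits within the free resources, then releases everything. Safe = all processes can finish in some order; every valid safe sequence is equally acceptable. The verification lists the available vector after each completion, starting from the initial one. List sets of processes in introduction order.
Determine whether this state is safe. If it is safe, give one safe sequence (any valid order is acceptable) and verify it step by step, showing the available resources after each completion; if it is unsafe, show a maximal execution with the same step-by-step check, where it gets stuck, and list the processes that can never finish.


SAFE. One safe sequence: P5, P8, P2, P1, P9.
Key observation: P2 is the earliest step where a requested resource binds exactly: need (2, 2), pool (2, 5) at its turn.
Walking it through:
  pool = (0, 3)
  run P5 (needs (0, 2), free (0, 3)); after release of (1, 0) the pool is (1, 3)
  run P8 (needs (0, 2), free (1, 3)); after release of (1, 2) the pool is (2, 5)
  run P2 (needs (2, 2), free (2, 5)); after release of (0, 2) the pool is (2, 7)
  run P1 (needs (2, 2), free (2, 7)); after release of (1, 1) the pool is (3, 8)
  run P9 (needs (2, 4), free (3, 8)); after release of (1, 0) the pool is (4, 8)


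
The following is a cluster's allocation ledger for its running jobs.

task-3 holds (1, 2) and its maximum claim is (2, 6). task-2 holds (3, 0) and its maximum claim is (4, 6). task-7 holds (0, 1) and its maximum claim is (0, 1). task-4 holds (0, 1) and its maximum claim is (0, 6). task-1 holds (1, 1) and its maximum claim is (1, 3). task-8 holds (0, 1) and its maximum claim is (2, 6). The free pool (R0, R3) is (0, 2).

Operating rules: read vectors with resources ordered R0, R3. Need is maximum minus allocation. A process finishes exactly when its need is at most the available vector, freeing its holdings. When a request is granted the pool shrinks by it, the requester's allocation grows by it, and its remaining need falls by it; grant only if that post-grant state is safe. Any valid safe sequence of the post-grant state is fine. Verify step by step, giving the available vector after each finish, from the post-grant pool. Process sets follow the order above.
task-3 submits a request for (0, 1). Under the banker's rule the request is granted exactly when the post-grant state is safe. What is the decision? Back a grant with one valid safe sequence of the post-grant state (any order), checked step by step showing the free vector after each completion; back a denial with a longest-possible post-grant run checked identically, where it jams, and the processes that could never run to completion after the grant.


GRANT — the state after the grant stays safe, e.g. via task-7, task-1, task-3, task-2, task-4, task-8.
Key observation: (0, 1) free after granting still covers task-7 first, and each release covers the next.
Verifying the post-grant state step by step:
  pool = (0, 1)
  run task-7 (needs (0, 0), free (0, 1)); after release of (0, 1) the pool is (0, 2)
  run task-1 (needs (0, 2), free (0, 2)); after release of (1, 1) the pool is (1, 3)
  run task-3 (needs (1, 3), free (1, 3)); after release of (1, 3) the pool is (2, 6)
  run task-2 (needs (1, 6), free (2, 6)); after release of (3, 0) the pool is (5, 6)
  run task-4 (needs (0, 5), free (5, 6)); after release of (0, 1) the pool is (5, 7)
  run task-8 (needs (2, 5), free (5, 7)); after release of (0, 1) the pool is (5, 8)


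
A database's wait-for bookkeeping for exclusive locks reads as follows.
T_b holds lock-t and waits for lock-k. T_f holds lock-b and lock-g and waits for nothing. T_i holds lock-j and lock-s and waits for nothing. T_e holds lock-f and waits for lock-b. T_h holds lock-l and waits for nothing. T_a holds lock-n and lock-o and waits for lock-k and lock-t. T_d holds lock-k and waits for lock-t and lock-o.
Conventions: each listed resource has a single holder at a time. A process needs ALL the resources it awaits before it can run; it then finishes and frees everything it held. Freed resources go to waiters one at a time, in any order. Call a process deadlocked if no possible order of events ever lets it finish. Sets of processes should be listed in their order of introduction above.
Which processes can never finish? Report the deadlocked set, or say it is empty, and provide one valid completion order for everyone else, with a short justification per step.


The deadlocked set is T_b, T_a and T_d.
Key observation: the loop T_b -> T_d -> T_b blocks itself forever; T_a is caught in further circular waits.
A valid finishing order for the others: T_i, T_h, T_f, T_e.
Step-by-step check:
  T_i waits on nothing -> runs at once and releases lock-j and lock-s
  T_h waits on nothing -> runs at once and releases lock-l
  T_f waits on nothing -> runs at once and releases lock-b and lock-g
  T_e: everything it awaited (lock-b) is free; runs, freeing lock-f


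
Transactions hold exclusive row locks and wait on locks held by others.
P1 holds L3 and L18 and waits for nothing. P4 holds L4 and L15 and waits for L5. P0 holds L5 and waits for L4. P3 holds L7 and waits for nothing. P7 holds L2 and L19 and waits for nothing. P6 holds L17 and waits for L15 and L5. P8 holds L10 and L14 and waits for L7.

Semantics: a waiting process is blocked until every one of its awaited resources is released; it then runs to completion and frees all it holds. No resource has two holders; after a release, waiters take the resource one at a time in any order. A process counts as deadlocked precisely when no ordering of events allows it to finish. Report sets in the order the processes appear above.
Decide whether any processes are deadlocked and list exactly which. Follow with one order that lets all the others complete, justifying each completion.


Deadlocked set: P4, P0 and P6.
Key observation: along P4 -> P0 -> P4, each member waits on what the next one holds — a deadlock; P6 waits into the deadlock from upstream.
The rest can finish in the order P3, P1, P7, P8.
Verifying each step:
  P3: no waits; runs immediately, freeing L7
  P1: no waits; runs immediately, freeing L3 and L18
  P7: no waits; runs immediately, freeing L2 and L19
  P8 waits on L7 — all released -> runs and releases L10 and L14


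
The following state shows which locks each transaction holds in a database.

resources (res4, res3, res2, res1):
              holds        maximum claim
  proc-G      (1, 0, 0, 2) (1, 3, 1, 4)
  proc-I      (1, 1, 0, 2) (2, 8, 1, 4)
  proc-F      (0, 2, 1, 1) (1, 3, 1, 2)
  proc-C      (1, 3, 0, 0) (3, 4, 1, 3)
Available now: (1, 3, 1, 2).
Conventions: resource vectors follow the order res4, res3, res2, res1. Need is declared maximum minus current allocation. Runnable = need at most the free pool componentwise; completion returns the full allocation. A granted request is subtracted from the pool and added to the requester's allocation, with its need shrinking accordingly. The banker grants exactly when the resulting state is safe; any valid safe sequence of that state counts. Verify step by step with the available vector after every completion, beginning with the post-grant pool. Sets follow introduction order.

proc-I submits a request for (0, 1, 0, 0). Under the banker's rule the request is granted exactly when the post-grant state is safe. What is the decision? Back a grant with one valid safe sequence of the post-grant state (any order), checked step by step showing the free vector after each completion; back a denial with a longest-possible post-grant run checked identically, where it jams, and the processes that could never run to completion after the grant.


GRANT: granting preserves safety; a valid post-grant sequence is proc-F, proc-G, proc-C, proc-I.
Key observation: the grant leaves (1, 2, 1, 2) free — enough for proc-F, whose release restarts the cascade.
Check on the post-grant state, step by step:
  pool = (1, 2, 1, 2)
  proc-F needs (1, 1, 0, 1) <= (1, 2, 1, 2) -> finishes; pool += (0, 2, 1, 1) = (1, 4, 2, 3)
  proc-G needs (0, 3, 1, 2) <= (1, 4, 2, 3) -> finishes; pool += (1, 0, 0, 2) = (2, 4, 2, 5)
  proc-C needs (2, 1, 1, 3) <= (2, 4, 2, 5) -> finishes; pool += (1, 3, 0, 0) = (3, 7, 2, 5)
  proc-I needs (1, 6, 1, 2) <= (3, 7, 2, 5) -> finishes; pool += (1, 2, 0, 2) = (4, 9, 2, 7)


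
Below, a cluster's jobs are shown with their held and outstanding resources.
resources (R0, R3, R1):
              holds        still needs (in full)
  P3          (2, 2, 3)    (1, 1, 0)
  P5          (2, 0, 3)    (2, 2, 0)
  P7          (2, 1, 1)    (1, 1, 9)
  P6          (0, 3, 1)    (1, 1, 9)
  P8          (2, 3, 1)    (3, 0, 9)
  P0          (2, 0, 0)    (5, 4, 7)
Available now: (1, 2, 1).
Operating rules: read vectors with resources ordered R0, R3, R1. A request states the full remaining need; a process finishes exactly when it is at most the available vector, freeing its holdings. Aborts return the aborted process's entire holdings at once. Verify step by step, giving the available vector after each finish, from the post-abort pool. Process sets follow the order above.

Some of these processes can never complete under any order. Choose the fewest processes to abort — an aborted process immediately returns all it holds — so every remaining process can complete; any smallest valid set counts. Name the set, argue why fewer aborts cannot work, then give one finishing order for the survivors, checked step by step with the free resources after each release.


The answer: abort P6 and P8.
Key observation: before aborting P6 and P8, P7 was permanently blocked — no order could ever run it; afterwards it completes at step 4.
Why nothing smaller works — every single abort fails: P3 alone leaves P7 blocked (short on R1); P5 alone leaves P7 blocked (short on R1); P7 alone leaves P6 blocked (short on R1); P6 alone leaves P7 blocked (short on R1); P8 alone leaves P7 blocked (short on R1); P0 alone leaves P7 blocked (short on R1).
One survivor order: P3, P5, P0, P7. Verifying each step (post-abort pool first):
  pool = (3, 8, 3)
  P3: need (1, 1, 0) fits (3, 8, 3); releases (2, 2, 3), pool now (5, 10, 6)
  P5: need (2, 2, 0) fits (5, 10, 6); releases (2, 0, 3), pool now (7, 10, 9)
  P0: need (5, 4, 7) fits (7, 10, 9); releases (2, 0, 0), pool now (9, 10, 9)
  P7: need (1, 1, 9) fits (9, 10, 9); releases (2, 1, 1), pool now (11, 11, 10)


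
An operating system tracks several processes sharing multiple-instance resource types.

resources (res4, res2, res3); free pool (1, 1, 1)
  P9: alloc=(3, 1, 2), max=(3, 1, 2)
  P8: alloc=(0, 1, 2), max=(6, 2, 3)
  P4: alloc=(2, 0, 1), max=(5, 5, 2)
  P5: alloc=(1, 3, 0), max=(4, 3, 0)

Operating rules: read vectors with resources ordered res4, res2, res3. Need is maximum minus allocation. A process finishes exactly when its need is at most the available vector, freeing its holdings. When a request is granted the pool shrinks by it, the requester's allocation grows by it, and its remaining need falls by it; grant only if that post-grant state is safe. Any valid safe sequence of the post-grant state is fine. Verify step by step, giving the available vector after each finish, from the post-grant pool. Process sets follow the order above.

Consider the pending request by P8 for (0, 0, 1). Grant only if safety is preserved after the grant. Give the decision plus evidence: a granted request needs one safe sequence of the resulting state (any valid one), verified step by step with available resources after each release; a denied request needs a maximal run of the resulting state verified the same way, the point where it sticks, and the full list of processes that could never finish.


GRANT — the state after the grant stays safe, e.g. via P9, P5, P4, P8.
Key observation: even at the reduced pool (1, 1, 0), P9 fits immediately, so safety survives the grant.
Check on the post-grant state, step by step:
  pool = (1, 1, 0)
  run P9 (needs (0, 0, 0), free (1, 1, 0)); after release of (3, 1, 2) the pool is (4, 2, 2)
  run P5 (needs (3, 0, 0), free (4, 2, 2)); after release of (1, 3, 0) the pool is (5, 5, 2)
  run P4 (needs (3, 5, 1), free (5, 5, 2)); after release of (2, 0, 1) the pool is (7, 5, 3)
  run P8 (needs (6, 1, 0), free (7, 5, 3)); after release of (0, 1, 3) the pool is (7, 6, 6)


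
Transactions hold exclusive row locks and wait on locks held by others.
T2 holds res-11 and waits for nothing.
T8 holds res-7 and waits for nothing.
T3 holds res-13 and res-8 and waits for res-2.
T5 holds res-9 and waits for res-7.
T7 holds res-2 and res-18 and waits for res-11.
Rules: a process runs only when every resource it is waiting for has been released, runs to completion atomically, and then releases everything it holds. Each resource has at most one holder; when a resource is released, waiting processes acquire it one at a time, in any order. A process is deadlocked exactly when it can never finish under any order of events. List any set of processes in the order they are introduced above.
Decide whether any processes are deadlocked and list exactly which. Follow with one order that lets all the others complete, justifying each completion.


No process is deadlocked.
Key observation: the waits form no ring: some process can always run, and its releases unblock the others one by one.
The rest can finish in the order T2, T8, T7, T3, T5.
Check, step by step:
  T2: no waits; runs immediately, freeing res-11
  T8: no waits; runs immediately, freeing res-7
  run T7 (all its waits — res-11 — are resolved); releases res-2 and res-18
  run T3 (all its waits — res-2 — are resolved); releases res-13 and res-8
  run T5 (all its waits — res-7 — are resolved); releases res-9


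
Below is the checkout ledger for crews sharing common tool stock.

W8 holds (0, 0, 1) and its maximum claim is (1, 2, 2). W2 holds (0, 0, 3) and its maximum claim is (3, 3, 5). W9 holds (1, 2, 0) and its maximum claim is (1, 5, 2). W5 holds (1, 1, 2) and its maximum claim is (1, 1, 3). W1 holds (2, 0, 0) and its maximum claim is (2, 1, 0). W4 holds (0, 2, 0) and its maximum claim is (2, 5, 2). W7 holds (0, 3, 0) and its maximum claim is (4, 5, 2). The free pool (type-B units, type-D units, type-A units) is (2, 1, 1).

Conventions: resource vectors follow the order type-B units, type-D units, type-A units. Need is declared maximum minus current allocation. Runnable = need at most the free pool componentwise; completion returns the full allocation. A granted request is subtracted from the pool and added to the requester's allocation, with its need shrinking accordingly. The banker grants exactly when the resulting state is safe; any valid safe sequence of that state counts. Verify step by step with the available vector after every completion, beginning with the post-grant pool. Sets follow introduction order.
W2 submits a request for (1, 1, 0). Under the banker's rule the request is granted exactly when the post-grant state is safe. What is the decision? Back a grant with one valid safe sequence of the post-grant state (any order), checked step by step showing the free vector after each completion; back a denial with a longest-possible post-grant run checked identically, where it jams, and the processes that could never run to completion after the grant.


DENY — the pretend-granted state is unsafe.
Key observation: the pool after W5, W1 is (4, 1, 3); every surviving request exceeds it in type-D units, so progress ends there.
After a pretend grant, a maximal execution: W5, W1 — then nothing else fits. Check, step by step:
  pool = (1, 0, 1)
  W5: need (0, 0, 1) fits (1, 0, 1); releases (1, 1, 2), pool now (2, 1, 3)
  W1: need (0, 1, 0) fits (2, 1, 3); releases (2, 0, 0), pool now (4, 1, 3)
  W8 cannot run: need (1, 2, 1) vs free (4, 1, 3) (insufficient type-D units)
  W2 cannot run: need (2, 2, 2) vs free (4, 1, 3) (insufficient type-D units)
  W9 cannot run: need (0, 3, 2) vs free (4, 1, 3) (insufficient type-D units)
  W4 cannot run: need (2, 3, 2) vs free (4, 1, 3) (insufficient type-D units)
  W7 cannot run: need (4, 2, 2) vs free (4, 1, 3) (insufficient type-D units)
Post-grant, the permanently blocked set is W8, W2, W9, W4 and W7.


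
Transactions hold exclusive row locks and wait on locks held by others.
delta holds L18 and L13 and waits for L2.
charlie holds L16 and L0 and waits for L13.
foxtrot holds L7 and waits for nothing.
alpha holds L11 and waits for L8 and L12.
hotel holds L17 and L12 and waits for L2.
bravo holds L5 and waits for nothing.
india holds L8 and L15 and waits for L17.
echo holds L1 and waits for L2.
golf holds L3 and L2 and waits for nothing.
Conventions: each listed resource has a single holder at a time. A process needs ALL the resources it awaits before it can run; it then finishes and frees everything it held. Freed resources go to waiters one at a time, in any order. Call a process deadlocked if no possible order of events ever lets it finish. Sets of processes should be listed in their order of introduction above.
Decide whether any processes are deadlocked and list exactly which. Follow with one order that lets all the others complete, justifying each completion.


No process is deadlocked.
Key observation: the waits form no ring: some process can always run, and its releases unblock the others one by one.
One completion order for the rest: golf, delta, foxtrot, hotel, echo, charlie, india, bravo, alpha.
Verifying each step:
  golf: no waits; runs immediately, freeing L3 and L2
  delta waits on L2 — all released -> runs and releases L18 and L13
  foxtrot: no waits; runs immediately, freeing L7
  hotel waits on L2 — all released -> runs and releases L17 and L12
  echo waits on L2 — all released -> runs and releases L1
  charlie waits on L13 — all released -> runs and releases L16 and L0
  india waits on L17 — all released -> runs and releases L8 and L15
  bravo: no waits; runs immediately, freeing L5
  alpha waits on L8 and L12 — all released -> runs and releases L11


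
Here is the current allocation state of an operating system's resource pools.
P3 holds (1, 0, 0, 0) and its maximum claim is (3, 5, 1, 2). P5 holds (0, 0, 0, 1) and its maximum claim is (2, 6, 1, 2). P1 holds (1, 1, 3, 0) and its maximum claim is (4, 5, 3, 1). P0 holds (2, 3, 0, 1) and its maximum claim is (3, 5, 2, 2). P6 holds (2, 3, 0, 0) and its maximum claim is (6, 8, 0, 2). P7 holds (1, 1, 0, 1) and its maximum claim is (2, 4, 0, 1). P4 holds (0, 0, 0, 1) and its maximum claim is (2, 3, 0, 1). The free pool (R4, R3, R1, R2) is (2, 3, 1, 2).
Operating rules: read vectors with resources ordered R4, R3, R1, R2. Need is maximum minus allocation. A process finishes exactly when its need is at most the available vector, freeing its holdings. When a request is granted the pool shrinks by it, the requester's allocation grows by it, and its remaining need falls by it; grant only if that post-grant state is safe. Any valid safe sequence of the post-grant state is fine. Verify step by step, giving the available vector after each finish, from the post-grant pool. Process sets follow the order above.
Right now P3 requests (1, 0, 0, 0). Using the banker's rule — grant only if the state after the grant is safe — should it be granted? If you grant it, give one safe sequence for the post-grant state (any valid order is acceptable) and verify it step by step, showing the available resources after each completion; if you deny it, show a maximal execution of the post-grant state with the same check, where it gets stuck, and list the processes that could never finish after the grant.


DENY: after the grant no complete ordering would exist.
Key observation: after P7, P4 the pool peaks at (2, 4, 1, 4), and each blocked process is short somewhere: P3 on R3; P5 on R3; P1 on R4; P0 on R1; P6 on R4, R3.
On the post-grant state, P7, P4 is a maximal run — nothing extends it. Walking it through:
  pool = (1, 3, 1, 2)
  run P7 (needs (1, 3, 0, 0), free (1, 3, 1, 2)); after release of (1, 1, 0, 1) the pool is (2, 4, 1, 3)
  run P4 (needs (2, 3, 0, 0), free (2, 4, 1, 3)); after release of (0, 0, 0, 1) the pool is (2, 4, 1, 4)
  P3 still needs (1, 5, 1, 2) but only (2, 4, 1, 4) is free — short on R3
  P5 still needs (2, 6, 1, 1) but only (2, 4, 1, 4) is free — short on R3
  P1 still needs (3, 4, 0, 1) but only (2, 4, 1, 4) is free — short on R4
  P0 still needs (1, 2, 2, 1) but only (2, 4, 1, 4) is free — short on R1
  P6 still needs (4, 5, 0, 2) but only (2, 4, 1, 4) is free — short on R4 and R3
Processes that could never finish after the grant: P3, P5, P1, P0 and P6.


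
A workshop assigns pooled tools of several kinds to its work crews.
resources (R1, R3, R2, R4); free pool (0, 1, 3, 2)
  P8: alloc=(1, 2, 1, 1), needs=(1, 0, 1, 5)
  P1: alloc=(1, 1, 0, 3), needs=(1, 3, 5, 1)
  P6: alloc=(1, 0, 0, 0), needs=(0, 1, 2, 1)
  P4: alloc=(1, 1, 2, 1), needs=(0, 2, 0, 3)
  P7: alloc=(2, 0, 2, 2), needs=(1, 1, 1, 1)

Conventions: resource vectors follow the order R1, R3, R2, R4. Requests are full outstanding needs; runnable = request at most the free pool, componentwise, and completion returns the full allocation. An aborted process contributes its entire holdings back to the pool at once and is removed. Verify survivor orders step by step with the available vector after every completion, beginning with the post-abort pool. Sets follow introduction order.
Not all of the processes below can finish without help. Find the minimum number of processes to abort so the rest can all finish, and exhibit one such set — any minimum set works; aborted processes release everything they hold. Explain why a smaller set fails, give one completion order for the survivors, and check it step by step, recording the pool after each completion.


Minimum abort set: P4.
Key observation: no ordering could ever have run P8 before the abort of P4; with (1, 1, 2, 1) back in the pool it fits at step 2.
Why nothing smaller works: aborting no one leaves the state deadlocked as given.
The survivors complete as P7, P8, P1, P6. Step-by-step check (starting from the post-abort pool):
  pool = (1, 2, 5, 3)
  run P7 (needs (1, 1, 1, 1), free (1, 2, 5, 3)); after release of (2, 0, 2, 2) the pool is (3, 2, 7, 5)
  run P8 (needs (1, 0, 1, 5), free (3, 2, 7, 5)); after release of (1, 2, 1, 1) the pool is (4, 4, 8, 6)
  run P1 (needs (1, 3, 5, 1), free (4, 4, 8, 6)); after release of (1, 1, 0, 3) the pool is (5, 5, 8, 9)
  run P6 (needs (0, 1, 2, 1), free (5, 5, 8, 9)); after release of (1, 0, 0, 0) the pool is (6, 5, 8, 9)


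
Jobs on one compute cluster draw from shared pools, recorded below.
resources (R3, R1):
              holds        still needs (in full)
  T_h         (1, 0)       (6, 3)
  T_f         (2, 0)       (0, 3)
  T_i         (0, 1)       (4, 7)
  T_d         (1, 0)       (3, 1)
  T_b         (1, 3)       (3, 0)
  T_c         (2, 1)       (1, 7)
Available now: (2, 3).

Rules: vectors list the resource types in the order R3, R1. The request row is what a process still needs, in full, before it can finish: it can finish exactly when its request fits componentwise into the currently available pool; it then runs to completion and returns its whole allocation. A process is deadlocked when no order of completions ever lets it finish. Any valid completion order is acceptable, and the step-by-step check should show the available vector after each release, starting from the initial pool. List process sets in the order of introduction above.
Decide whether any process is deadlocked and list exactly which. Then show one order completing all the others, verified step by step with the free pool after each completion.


Deadlocked: T_i and T_c.
Key observation: after T_f, T_b, T_d, T_h complete, (7, 6) is the best the pool ever gets, yet each leftover process wants more R1.
A valid finishing order for the others: T_f, T_b, T_d, T_h. Verifying each step:
  pool = (2, 3)
  T_f needs (0, 3) <= (2, 3) -> finishes; pool += (2, 0) = (4, 3)
  T_b needs (3, 0) <= (4, 3) -> finishes; pool += (1, 3) = (5, 6)
  T_d needs (3, 1) <= (5, 6) -> finishes; pool += (1, 0) = (6, 6)
  T_h needs (6, 3) <= (6, 6) -> finishes; pool += (1, 0) = (7, 6)
The stuck group stays short no matter what:
  T_i still needs (4, 7) but only (7, 6) is free — short on R1
  T_c still needs (1, 7) but only (7, 6) is free — short on R1


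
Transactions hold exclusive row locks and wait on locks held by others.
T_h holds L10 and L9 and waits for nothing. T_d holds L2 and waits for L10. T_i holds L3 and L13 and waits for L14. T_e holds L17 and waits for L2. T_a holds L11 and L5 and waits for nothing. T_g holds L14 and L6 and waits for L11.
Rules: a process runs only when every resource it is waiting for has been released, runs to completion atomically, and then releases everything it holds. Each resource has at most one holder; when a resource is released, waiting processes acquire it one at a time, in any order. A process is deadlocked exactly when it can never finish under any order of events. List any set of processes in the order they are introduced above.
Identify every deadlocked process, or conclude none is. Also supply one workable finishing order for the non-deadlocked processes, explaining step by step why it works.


Nothing here is deadlocked.
Key observation: no waiting chain loops back on itself — every chain ends at a process that waits on nothing, so everyone eventually runs.
The rest can finish in the order T_h, T_d, T_a, T_g, T_e, T_i.
Walking it through:
  run T_h (it waits on nothing); releases L10 and L9
  T_d waits on L10 — all released -> runs and releases L2
  run T_a (it waits on nothing); releases L11 and L5
  T_g waits on L11 — all released -> runs and releases L14 and L6
  T_e waits on L2 — all released -> runs and releases L17
  T_i waits on L14 — all released -> runs and releases L3 and L13


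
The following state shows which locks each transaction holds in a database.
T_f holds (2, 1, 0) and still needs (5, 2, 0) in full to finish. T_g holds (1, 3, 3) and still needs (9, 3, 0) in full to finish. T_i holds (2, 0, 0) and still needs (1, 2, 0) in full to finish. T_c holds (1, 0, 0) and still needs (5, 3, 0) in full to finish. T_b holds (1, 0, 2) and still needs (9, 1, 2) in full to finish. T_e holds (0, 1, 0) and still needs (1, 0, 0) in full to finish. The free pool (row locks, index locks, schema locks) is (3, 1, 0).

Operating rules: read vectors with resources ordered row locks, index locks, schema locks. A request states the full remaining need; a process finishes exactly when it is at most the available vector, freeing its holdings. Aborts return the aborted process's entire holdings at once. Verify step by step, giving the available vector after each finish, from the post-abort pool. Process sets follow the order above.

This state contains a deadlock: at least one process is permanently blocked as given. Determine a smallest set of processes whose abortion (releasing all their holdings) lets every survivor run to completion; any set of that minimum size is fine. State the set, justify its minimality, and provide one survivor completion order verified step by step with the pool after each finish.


Abort T_b.
Key observation: T_g was stuck for good until T_b gave back (1, 0, 2); in the order shown it finishes at step 5.
Why nothing smaller works: aborting no one leaves the state deadlocked as given.
The survivors complete as T_e, T_i, T_f, T_c, T_g. Walking it through (starting from the post-abort pool):
  pool = (4, 1, 2)
  T_e needs (1, 0, 0) <= (4, 1, 2) -> finishes; pool += (0, 1, 0) = (4, 2, 2)
  T_i needs (1, 2, 0) <= (4, 2, 2) -> finishes; pool += (2, 0, 0) = (6, 2, 2)
  T_f needs (5, 2, 0) <= (6, 2, 2) -> finishes; pool += (2, 1, 0) = (8, 3, 2)
  T_c needs (5, 3, 0) <= (8, 3, 2) -> finishes; pool += (1, 0, 0) = (9, 3, 2)
  T_g needs (9, 3, 0) <= (9, 3, 2) -> finishes; pool += (1, 3, 3) = (10, 6, 5)
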